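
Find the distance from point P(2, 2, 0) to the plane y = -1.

distance = |a·x₀ + b·y₀ + c·z₀ - d| / √(a² + b² + c²)
  = |0·2 + 1·2 + 0·0 - (-1)| / √(0² + 1² + 0²)
  = |0 + 2 + 0 + 1| / √(0 + 1 + 0)
  = |3| / √1
  = 3 / 1
  ≈ 3

3


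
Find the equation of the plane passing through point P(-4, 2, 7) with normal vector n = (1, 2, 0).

The plane through P with normal n = (a, b, c) satisfies n·(r - P) = 0,
i.e. ax + by + cz = a·x₀ + b·y₀ + c·z₀.
d = 1·(-4) + 2·2 + 0·7
  = -4 + 4 + 0
  = 0
Equation: x + 2y = 0

x + 2y = 0


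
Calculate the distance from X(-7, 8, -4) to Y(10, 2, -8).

d = √[(x₂-x₁)² + (y₂-y₁)² + (z₂-z₁)²]
  = √[17² + (-6)² + (-4)²]
  = √[289 + 36 + 16]
  = √341
  ≈ 18.47

18.47


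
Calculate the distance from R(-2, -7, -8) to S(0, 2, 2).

d = √[(x₂-x₁)² + (y₂-y₁)² + (z₂-z₁)²]
  = √[2² + 9² + 10²]
  = √[4 + 81 + 100]
  = √185
  ≈ 13.6

13.6


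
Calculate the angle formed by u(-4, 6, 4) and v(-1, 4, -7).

u·v = (-4)·(-1) + 6·4 + 4·(-7) = 4 + 24 - 28 = 0
|u| = √((-4)² + 6² + 4²) = √68 ≈ 8.246
|v| = √((-1)² + 4² + (-7)²) = √66 ≈ 8.124
cos θ = (u·v)/(|u||v|) = 0/(8.246·8.124) ≈ 0
θ = arccos(0) ≈ 90°

90°


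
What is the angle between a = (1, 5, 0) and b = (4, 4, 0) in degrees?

a·b = 1·4 + 5·4 + 0·0 = 4 + 20 + 0 = 24
|a| = √(1² + 5² + 0²) = √26 ≈ 5.099
|b| = √(4² + 4² + 0²) = √32 ≈ 5.657
cos θ = (a·b)/(|a||b|) = 24/(5.099·5.657) ≈ 0.8321
θ = arccos(0.8321) ≈ 33.69°

33.69°


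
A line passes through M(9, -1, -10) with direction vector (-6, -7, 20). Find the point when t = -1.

P(t) = M + t·d
  = (9 + (-6)·(-1), -1 + (-7)·(-1), -10 + 20·(-1))
  = (9 + 6, -1 + 7, -10 - 20)
  = (15, 6, -30)

(15, 6, -30)


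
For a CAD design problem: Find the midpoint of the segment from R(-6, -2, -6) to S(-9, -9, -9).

M = ((x₁+x₂)/2, (y₁+y₂)/2, (z₁+z₂)/2)
  = ((-6 - 9)/2, (-2 - 9)/2, (-6 - 9)/2)
  = (-15/2, -11/2, -15/2)
  = (-7.5, -5.5, -7.5)

(-7.5, -5.5, -7.5)


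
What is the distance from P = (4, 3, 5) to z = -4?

distance = |a·x₀ + b·y₀ + c·z₀ - d| / √(a² + b² + c²)
  = |0·4 + 0·3 + 1·5 - (-4)| / √(0² + 0² + 1²)
  = |0 + 0 + 5 + 4| / √(0 + 0 + 1)
  = |9| / √1
  = 9 / 1
  ≈ 9

9


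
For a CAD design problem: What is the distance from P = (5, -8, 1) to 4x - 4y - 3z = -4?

distance = |a·x₀ + b·y₀ + c·z₀ - d| / √(a² + b² + c²)
  = |4·5 + (-4)·(-8) + (-3)·1 - (-4)| / √(4² + (-4)² + (-3)²)
  = |20 + 32 - 3 + 4| / √(16 + 16 + 9)
  = |53| / √41
  = 53 / 6.403
  ≈ 8.277

8.277


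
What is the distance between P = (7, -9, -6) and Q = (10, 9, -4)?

d = √[(x₂-x₁)² + (y₂-y₁)² + (z₂-z₁)²]
  = √[3² + 18² + 2²]
  = √[9 + 324 + 4]
  = √337
  ≈ 18.36

18.36


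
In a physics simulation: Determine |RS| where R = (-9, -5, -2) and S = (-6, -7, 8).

d = √[(x₂-x₁)² + (y₂-y₁)² + (z₂-z₁)²]
  = √[3² + (-2)² + 10²]
  = √[9 + 4 + 100]
  = √113
  ≈ 10.63

10.63


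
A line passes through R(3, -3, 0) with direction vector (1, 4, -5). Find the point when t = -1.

P(t) = R + t·d
  = (3 + 1·(-1), -3 + 4·(-1), 0 + (-5)·(-1))
  = (3 - 1, -3 - 4, 0 + 5)
  = (2, -7, 5)

(2, -7, 5)


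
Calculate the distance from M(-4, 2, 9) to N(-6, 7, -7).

d = √[(x₂-x₁)² + (y₂-y₁)² + (z₂-z₁)²]
  = √[(-2)² + 5² + (-16)²]
  = √[4 + 25 + 256]
  = √285
  ≈ 16.88

16.88


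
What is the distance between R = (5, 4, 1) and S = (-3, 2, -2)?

d = √[(x₂-x₁)² + (y₂-y₁)² + (z₂-z₁)²]
  = √[(-8)² + (-2)² + (-3)²]
  = √[64 + 4 + 9]
  = √77
  ≈ 8.775

8.775


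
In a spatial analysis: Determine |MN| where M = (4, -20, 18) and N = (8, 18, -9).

d = √[(x₂-x₁)² + (y₂-y₁)² + (z₂-z₁)²]
  = √[4² + 38² + (-27)²]
  = √[16 + 1444 + 729]
  = √2189
  ≈ 46.79

46.79


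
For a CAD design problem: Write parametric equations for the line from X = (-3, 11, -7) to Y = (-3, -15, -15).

Direction vector d = Y - X = (-3 + 3, -15 - 11, -15 + 7) = (0, -26, -8)
Parametric form r = X + t·d:
x = -3, y = 11 - 26t, z = -7 - 8t

x = -3, y = 11 - 26t, z = -7 - 8t


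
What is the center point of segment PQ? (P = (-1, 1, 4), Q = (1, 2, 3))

M = ((x₁+x₂)/2, (y₁+y₂)/2, (z₁+z₂)/2)
  = ((-1 + 1)/2, (1 + 2)/2, (4 + 3)/2)
  = (0/2, 3/2, 7/2)
  = (0, 1.5, 3.5)

(0, 1.5, 3.5)


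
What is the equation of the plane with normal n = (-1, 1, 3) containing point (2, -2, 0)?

The plane through P with normal n = (a, b, c) satisfies n·(r - P) = 0,
i.e. ax + by + cz = a·x₀ + b·y₀ + c·z₀.
d = (-1)·2 + 1·(-2) + 3·0
  = -2 - 2 + 0
  = -4
Equation: -x + y + 3z = -4

-x + y + 3z = -4


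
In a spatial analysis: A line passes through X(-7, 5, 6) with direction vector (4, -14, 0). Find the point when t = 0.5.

P(t) = X + t·d
  = (-7 + 4·0.5, 5 + (-14)·0.5, 6 + 0·0.5)
  = (-7 + 2, 5 - 7, 6 + 0)
  = (-5, -2, 6)

(-5, -2, 6)


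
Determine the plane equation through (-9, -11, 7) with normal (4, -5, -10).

The plane through P with normal n = (a, b, c) satisfies n·(r - P) = 0,
i.e. ax + by + cz = a·x₀ + b·y₀ + c·z₀.
d = 4·(-9) + (-5)·(-11) + (-10)·7
  = -36 + 55 - 70
  = -51
Equation: 4x - 5y - 10z = -51

4x - 5y - 10z = -51


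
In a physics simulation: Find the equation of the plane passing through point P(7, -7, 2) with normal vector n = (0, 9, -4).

The plane through P with normal n = (a, b, c) satisfies n·(r - P) = 0,
i.e. ax + by + cz = a·x₀ + b·y₀ + c·z₀.
d = 0·7 + 9·(-7) + (-4)·2
  = 0 - 63 - 8
  = -71
Equation: 9y - 4z = -71

9y - 4z = -71


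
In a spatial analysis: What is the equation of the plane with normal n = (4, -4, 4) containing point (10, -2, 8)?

The plane through P with normal n = (a, b, c) satisfies n·(r - P) = 0,
i.e. ax + by + cz = a·x₀ + b·y₀ + c·z₀.
d = 4·10 + (-4)·(-2) + 4·8
  = 40 + 8 + 32
  = 80
Equation: 4x - 4y + 4z = 80

4x - 4y + 4z = 80


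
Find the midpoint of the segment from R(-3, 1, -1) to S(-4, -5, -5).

M = ((x₁+x₂)/2, (y₁+y₂)/2, (z₁+z₂)/2)
  = ((-3 - 4)/2, (1 - 5)/2, (-1 - 5)/2)
  = (-7/2, -4/2, -6/2)
  = (-3.5, -2, -3)

(-3.5, -2, -3)


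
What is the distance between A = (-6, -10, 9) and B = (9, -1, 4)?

d = √[(x₂-x₁)² + (y₂-y₁)² + (z₂-z₁)²]
  = √[15² + 9² + (-5)²]
  = √[225 + 81 + 25]
  = √331
  ≈ 18.19

18.19


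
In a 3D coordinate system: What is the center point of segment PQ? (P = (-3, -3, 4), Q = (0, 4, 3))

M = ((x₁+x₂)/2, (y₁+y₂)/2, (z₁+z₂)/2)
  = ((-3 + 0)/2, (-3 + 4)/2, (4 + 3)/2)
  = (-3/2, 1/2, 7/2)
  = (-1.5, 0.5, 3.5)

(-1.5, 0.5, 3.5)


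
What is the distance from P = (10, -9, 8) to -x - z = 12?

distance = |a·x₀ + b·y₀ + c·z₀ - d| / √(a² + b² + c²)
  = |(-1)·10 + 0·(-9) + (-1)·8 - 12| / √((-1)² + 0² + (-1)²)
  = |-10 + 0 - 8 - 12| / √(1 + 0 + 1)
  = |-30| / √2
  = 30 / 1.414
  ≈ 21.21

21.21


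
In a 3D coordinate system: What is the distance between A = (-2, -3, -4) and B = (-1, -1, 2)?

d = √[(x₂-x₁)² + (y₂-y₁)² + (z₂-z₁)²]
  = √[1² + 2² + 6²]
  = √[1 + 4 + 36]
  = √41
  ≈ 6.403

6.403


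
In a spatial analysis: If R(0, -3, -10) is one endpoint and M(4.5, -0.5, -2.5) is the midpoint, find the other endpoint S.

S = 2M - R
  = (2·4.5 - 0, 2·(-0.5) - (-3), 2·(-2.5) - (-10))
  = (9 + 0, -1 + 3, -5 + 10)
  = (9, 2, 5)

(9, 2, 5)


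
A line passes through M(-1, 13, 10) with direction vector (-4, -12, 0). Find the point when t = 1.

P(t) = M + t·d
  = (-1 + (-4)·1, 13 + (-12)·1, 10 + 0·1)
  = (-1 - 4, 13 - 12, 10 + 0)
  = (-5, 1, 10)

(-5, 1, 10)


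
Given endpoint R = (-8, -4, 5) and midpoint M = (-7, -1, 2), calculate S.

S = 2M - R
  = (2·(-7) - (-8), 2·(-1) - (-4), 2·2 - 5)
  = (-14 + 8, -2 + 4, 4 - 5)
  = (-6, 2, -1)

(-6, 2, -1)


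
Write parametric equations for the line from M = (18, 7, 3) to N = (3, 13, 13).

Direction vector d = N - M = (3 - 18, 13 - 7, 13 - 3) = (-15, 6, 10)
Parametric form r = M + t·d:
x = 18 - 15t, y = 7 + 6t, z = 3 + 10t

x = 18 - 15t, y = 7 + 6t, z = 3 + 10t


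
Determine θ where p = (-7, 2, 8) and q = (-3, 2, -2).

p·q = (-7)·(-3) + 2·2 + 8·(-2) = 21 + 4 - 16 = 9
|p| = √((-7)² + 2² + 8²) = √117 ≈ 10.82
|q| = √((-3)² + 2² + (-2)²) = √17 ≈ 4.123
cos θ = (p·q)/(|p||q|) = 9/(10.82·4.123) ≈ 0.2018
θ = arccos(0.2018) ≈ 78.36°

78.36°


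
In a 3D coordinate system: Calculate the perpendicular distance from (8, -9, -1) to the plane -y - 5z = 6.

distance = |a·x₀ + b·y₀ + c·z₀ - d| / √(a² + b² + c²)
  = |0·8 + (-1)·(-9) + (-5)·(-1) - 6| / √(0² + (-1)² + (-5)²)
  = |0 + 9 + 5 - 6| / √(0 + 1 + 25)
  = |8| / √26
  = 8 / 5.099
  ≈ 1.569

1.569


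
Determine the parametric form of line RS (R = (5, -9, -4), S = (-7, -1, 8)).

Direction vector d = S - R = (-7 - 5, -1 + 9, 8 + 4) = (-12, 8, 12)
Parametric form r = R + t·d:
x = 5 - 12t, y = -9 + 8t, z = -4 + 12t

x = 5 - 12t, y = -9 + 8t, z = -4 + 12t


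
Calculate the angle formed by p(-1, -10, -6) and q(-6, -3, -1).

p·q = (-1)·(-6) + (-10)·(-3) + (-6)·(-1) = 6 + 30 + 6 = 42
|p| = √((-1)² + (-10)² + (-6)²) = √137 ≈ 11.7
|q| = √((-6)² + (-3)² + (-1)²) = √46 ≈ 6.782
cos θ = (p·q)/(|p||q|) = 42/(11.7·6.782) ≈ 0.5291
θ = arccos(0.5291) ≈ 58.06°

58.06°


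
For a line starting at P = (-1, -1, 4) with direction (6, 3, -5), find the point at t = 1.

P(t) = P + t·d
  = (-1 + 6·1, -1 + 3·1, 4 + (-5)·1)
  = (-1 + 6, -1 + 3, 4 - 5)
  = (5, 2, -1)

(5, 2, -1)


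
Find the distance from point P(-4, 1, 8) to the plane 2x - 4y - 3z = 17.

distance = |a·x₀ + b·y₀ + c·z₀ - d| / √(a² + b² + c²)
  = |2·(-4) + (-4)·1 + (-3)·8 - 17| / √(2² + (-4)² + (-3)²)
  = |-8 - 4 - 24 - 17| / √(4 + 16 + 9)
  = |-53| / √29
  = 53 / 5.385
  ≈ 9.842

9.842


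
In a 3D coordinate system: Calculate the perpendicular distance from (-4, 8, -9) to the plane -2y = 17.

distance = |a·x₀ + b·y₀ + c·z₀ - d| / √(a² + b² + c²)
  = |0·(-4) + (-2)·8 + 0·(-9) - 17| / √(0² + (-2)² + 0²)
  = |0 - 16 + 0 - 17| / √(0 + 4 + 0)
  = |-33| / √4
  = 33 / 2
  ≈ 16.5

16.5


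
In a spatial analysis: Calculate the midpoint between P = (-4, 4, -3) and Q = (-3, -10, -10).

M = ((x₁+x₂)/2, (y₁+y₂)/2, (z₁+z₂)/2)
  = ((-4 - 3)/2, (4 - 10)/2, (-3 - 10)/2)
  = (-7/2, -6/2, -13/2)
  = (-3.5, -3, -6.5)

(-3.5, -3, -6.5)


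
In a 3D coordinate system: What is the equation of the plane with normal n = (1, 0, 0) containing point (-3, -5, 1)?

The plane through P with normal n = (a, b, c) satisfies n·(r - P) = 0,
i.e. ax + by + cz = a·x₀ + b·y₀ + c·z₀.
d = 1·(-3) + 0·(-5) + 0·1
  = -3 + 0 + 0
  = -3
Equation: x = -3

x = -3


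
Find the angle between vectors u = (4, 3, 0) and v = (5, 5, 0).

u·v = 4·5 + 3·5 + 0·0 = 20 + 15 + 0 = 35
|u| = √(4² + 3² + 0²) = √25 ≈ 5
|v| = √(5² + 5² + 0²) = √50 ≈ 7.071
cos θ = (u·v)/(|u||v|) = 35/(5·7.071) ≈ 0.9899
θ = arccos(0.9899) ≈ 8.13°

8.13°


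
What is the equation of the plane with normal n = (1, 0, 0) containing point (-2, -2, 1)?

The plane through P with normal n = (a, b, c) satisfies n·(r - P) = 0,
i.e. ax + by + cz = a·x₀ + b·y₀ + c·z₀.
d = 1·(-2) + 0·(-2) + 0·1
  = -2 + 0 + 0
  = -2
Equation: x = -2

x = -2


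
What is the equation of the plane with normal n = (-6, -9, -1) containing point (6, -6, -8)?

The plane through P with normal n = (a, b, c) satisfies n·(r - P) = 0,
i.e. ax + by + cz = a·x₀ + b·y₀ + c·z₀.
d = (-6)·6 + (-9)·(-6) + (-1)·(-8)
  = -36 + 54 + 8
  = 26
Equation: -6x - 9y - z = 26

-6x - 9y - z = 26


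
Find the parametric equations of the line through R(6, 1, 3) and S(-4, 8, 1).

Direction vector d = S - R = (-4 - 6, 8 - 1, 1 - 3) = (-10, 7, -2)
Parametric form r = R + t·d:
x = 6 - 10t, y = 1 + 7t, z = 3 - 2t

x = 6 - 10t, y = 1 + 7t, z = 3 - 2t


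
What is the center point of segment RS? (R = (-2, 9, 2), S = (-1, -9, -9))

M = ((x₁+x₂)/2, (y₁+y₂)/2, (z₁+z₂)/2)
  = ((-2 - 1)/2, (9 - 9)/2, (2 - 9)/2)
  = (-3/2, 0/2, -7/2)
  = (-1.5, 0, -3.5)

(-1.5, 0, -3.5)


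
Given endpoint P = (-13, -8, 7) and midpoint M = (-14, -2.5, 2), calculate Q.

Q = 2M - P
  = (2·(-14) - (-13), 2·(-2.5) - (-8), 2·2 - 7)
  = (-28 + 13, -5 + 8, 4 - 7)
  = (-15, 3, -3)

(-15, 3, -3)


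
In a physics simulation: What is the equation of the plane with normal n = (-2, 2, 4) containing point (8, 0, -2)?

The plane through P with normal n = (a, b, c) satisfies n·(r - P) = 0,
i.e. ax + by + cz = a·x₀ + b·y₀ + c·z₀.
d = (-2)·8 + 2·0 + 4·(-2)
  = -16 + 0 - 8
  = -24
Equation: -2x + 2y + 4z = -24

-2x + 2y + 4z = -24


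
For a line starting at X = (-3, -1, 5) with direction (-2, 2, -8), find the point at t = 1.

P(t) = X + t·d
  = (-3 + (-2)·1, -1 + 2·1, 5 + (-8)·1)
  = (-3 - 2, -1 + 2, 5 - 8)
  = (-5, 1, -3)

(-5, 1, -3)


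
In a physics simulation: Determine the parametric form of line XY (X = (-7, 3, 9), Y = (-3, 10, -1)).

Direction vector d = Y - X = (-3 + 7, 10 - 3, -1 - 9) = (4, 7, -10)
Parametric form r = X + t·d:
x = -7 + 4t, y = 3 + 7t, z = 9 - 10t

x = -7 + 4t, y = 3 + 7t, z = 9 - 10t


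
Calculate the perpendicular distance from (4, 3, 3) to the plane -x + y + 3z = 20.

distance = |a·x₀ + b·y₀ + c·z₀ - d| / √(a² + b² + c²)
  = |(-1)·4 + 1·3 + 3·3 - 20| / √((-1)² + 1² + 3²)
  = |-4 + 3 + 9 - 20| / √(1 + 1 + 9)
  = |-12| / √11
  = 12 / 3.317
  ≈ 3.618

3.618


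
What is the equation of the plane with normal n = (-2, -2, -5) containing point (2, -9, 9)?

The plane through P with normal n = (a, b, c) satisfies n·(r - P) = 0,
i.e. ax + by + cz = a·x₀ + b·y₀ + c·z₀.
d = (-2)·2 + (-2)·(-9) + (-5)·9
  = -4 + 18 - 45
  = -31
Equation: -2x - 2y - 5z = -31

-2x - 2y - 5z = -31


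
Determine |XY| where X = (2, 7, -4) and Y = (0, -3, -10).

d = √[(x₂-x₁)² + (y₂-y₁)² + (z₂-z₁)²]
  = √[(-2)² + (-10)² + (-6)²]
  = √[4 + 100 + 36]
  = √140
  ≈ 11.83

11.83


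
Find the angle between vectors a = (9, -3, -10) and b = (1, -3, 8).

a·b = 9·1 + (-3)·(-3) + (-10)·8 = 9 + 9 - 80 = -62
|a| = √(9² + (-3)² + (-10)²) = √190 ≈ 13.78
|b| = √(1² + (-3)² + 8²) = √74 ≈ 8.602
cos θ = (a·b)/(|a||b|) = -62/(13.78·8.602) ≈ -0.5229
θ = arccos(-0.5229) ≈ 121.5°

121.5°


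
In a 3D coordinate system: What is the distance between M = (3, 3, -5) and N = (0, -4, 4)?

d = √[(x₂-x₁)² + (y₂-y₁)² + (z₂-z₁)²]
  = √[(-3)² + (-7)² + 9²]
  = √[9 + 49 + 81]
  = √139
  ≈ 11.79

11.79


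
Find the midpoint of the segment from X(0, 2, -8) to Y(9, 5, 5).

M = ((x₁+x₂)/2, (y₁+y₂)/2, (z₁+z₂)/2)
  = ((0 + 9)/2, (2 + 5)/2, (-8 + 5)/2)
  = (9/2, 7/2, -3/2)
  = (4.5, 3.5, -1.5)

(4.5, 3.5, -1.5)


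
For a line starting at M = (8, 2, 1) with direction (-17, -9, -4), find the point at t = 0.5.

P(t) = M + t·d
  = (8 + (-17)·0.5, 2 + (-9)·0.5, 1 + (-4)·0.5)
  = (8 - 8.5, 2 - 4.5, 1 - 2)
  = (-0.5, -2.5, -1)

(-0.5, -2.5, -1)


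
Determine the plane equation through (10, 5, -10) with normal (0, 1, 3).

The plane through P with normal n = (a, b, c) satisfies n·(r - P) = 0,
i.e. ax + by + cz = a·x₀ + b·y₀ + c·z₀.
d = 0·10 + 1·5 + 3·(-10)
  = 0 + 5 - 30
  = -25
Equation: y + 3z = -25

y + 3z = -25


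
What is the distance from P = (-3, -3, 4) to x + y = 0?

distance = |a·x₀ + b·y₀ + c·z₀ - d| / √(a² + b² + c²)
  = |1·(-3) + 1·(-3) + 0·4 - 0| / √(1² + 1² + 0²)
  = |-3 - 3 + 0 + 0| / √(1 + 1 + 0)
  = |-6| / √2
  = 6 / 1.414
  ≈ 4.243

4.243


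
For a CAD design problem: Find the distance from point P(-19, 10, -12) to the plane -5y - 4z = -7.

distance = |a·x₀ + b·y₀ + c·z₀ - d| / √(a² + b² + c²)
  = |0·(-19) + (-5)·10 + (-4)·(-12) - (-7)| / √(0² + (-5)² + (-4)²)
  = |0 - 50 + 48 + 7| / √(0 + 25 + 16)
  = |5| / √41
  = 5 / 6.403
  ≈ 0.7809

0.7809


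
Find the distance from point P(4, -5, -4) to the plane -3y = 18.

distance = |a·x₀ + b·y₀ + c·z₀ - d| / √(a² + b² + c²)
  = |0·4 + (-3)·(-5) + 0·(-4) - 18| / √(0² + (-3)² + 0²)
  = |0 + 15 + 0 - 18| / √(0 + 9 + 0)
  = |-3| / √9
  = 3 / 3
  ≈ 1

1


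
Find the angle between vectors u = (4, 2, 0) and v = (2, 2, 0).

u·v = 4·2 + 2·2 + 0·0 = 8 + 4 + 0 = 12
|u| = √(4² + 2² + 0²) = √20 ≈ 4.472
|v| = √(2² + 2² + 0²) = √8 ≈ 2.828
cos θ = (u·v)/(|u||v|) = 12/(4.472·2.828) ≈ 0.9487
θ = arccos(0.9487) ≈ 18.43°

18.43°


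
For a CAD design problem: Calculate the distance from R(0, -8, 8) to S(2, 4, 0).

d = √[(x₂-x₁)² + (y₂-y₁)² + (z₂-z₁)²]
  = √[2² + 12² + (-8)²]
  = √[4 + 144 + 64]
  = √212
  ≈ 14.56

14.56


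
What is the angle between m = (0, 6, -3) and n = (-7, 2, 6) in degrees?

m·n = 0·(-7) + 6·2 + (-3)·6 = 0 + 12 - 18 = -6
|m| = √(0² + 6² + (-3)²) = √45 ≈ 6.708
|n| = √((-7)² + 2² + 6²) = √89 ≈ 9.434
cos θ = (m·n)/(|m||n|) = -6/(6.708·9.434) ≈ -0.09481
θ = arccos(-0.09481) ≈ 95.44°

95.44°


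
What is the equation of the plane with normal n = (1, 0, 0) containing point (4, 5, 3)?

The plane through P with normal n = (a, b, c) satisfies n·(r - P) = 0,
i.e. ax + by + cz = a·x₀ + b·y₀ + c·z₀.
d = 1·4 + 0·5 + 0·3
  = 4 + 0 + 0
  = 4
Equation: x = 4

x = 4


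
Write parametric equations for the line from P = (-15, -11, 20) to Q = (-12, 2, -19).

Direction vector d = Q - P = (-12 + 15, 2 + 11, -19 - 20) = (3, 13, -39)
Parametric form r = P + t·d:
x = -15 + 3t, y = -11 + 13t, z = 20 - 39t

x = -15 + 3t, y = -11 + 13t, z = 20 - 39t


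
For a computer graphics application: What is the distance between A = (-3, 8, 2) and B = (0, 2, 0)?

d = √[(x₂-x₁)² + (y₂-y₁)² + (z₂-z₁)²]
  = √[3² + (-6)² + (-2)²]
  = √[9 + 36 + 4]
  = √49
  ≈ 7

7


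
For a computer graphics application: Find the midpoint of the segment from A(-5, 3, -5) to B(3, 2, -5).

M = ((x₁+x₂)/2, (y₁+y₂)/2, (z₁+z₂)/2)
  = ((-5 + 3)/2, (3 + 2)/2, (-5 - 5)/2)
  = (-2/2, 5/2, -10/2)
  = (-1, 2.5, -5)

(-1, 2.5, -5)


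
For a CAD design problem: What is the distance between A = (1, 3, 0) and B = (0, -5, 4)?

d = √[(x₂-x₁)² + (y₂-y₁)² + (z₂-z₁)²]
  = √[(-1)² + (-8)² + 4²]
  = √[1 + 64 + 16]
  = √81
  ≈ 9

9


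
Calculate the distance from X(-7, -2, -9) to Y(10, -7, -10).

d = √[(x₂-x₁)² + (y₂-y₁)² + (z₂-z₁)²]
  = √[17² + (-5)² + (-1)²]
  = √[289 + 25 + 1]
  = √315
  ≈ 17.75

17.75


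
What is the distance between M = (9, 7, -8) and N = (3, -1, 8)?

d = √[(x₂-x₁)² + (y₂-y₁)² + (z₂-z₁)²]
  = √[(-6)² + (-8)² + 16²]
  = √[36 + 64 + 256]
  = √356
  ≈ 18.87

18.87


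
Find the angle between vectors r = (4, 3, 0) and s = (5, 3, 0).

r·s = 4·5 + 3·3 + 0·0 = 20 + 9 + 0 = 29
|r| = √(4² + 3² + 0²) = √25 ≈ 5
|s| = √(5² + 3² + 0²) = √34 ≈ 5.831
cos θ = (r·s)/(|r||s|) = 29/(5·5.831) ≈ 0.9947
θ = arccos(0.9947) ≈ 5.906°

5.906°


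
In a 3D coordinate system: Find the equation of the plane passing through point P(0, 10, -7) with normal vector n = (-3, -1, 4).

The plane through P with normal n = (a, b, c) satisfies n·(r - P) = 0,
i.e. ax + by + cz = a·x₀ + b·y₀ + c·z₀.
d = (-3)·0 + (-1)·10 + 4·(-7)
  = 0 - 10 - 28
  = -38
Equation: -3x - y + 4z = -38

-3x - y + 4z = -38


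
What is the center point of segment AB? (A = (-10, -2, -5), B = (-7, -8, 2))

M = ((x₁+x₂)/2, (y₁+y₂)/2, (z₁+z₂)/2)
  = ((-10 - 7)/2, (-2 - 8)/2, (-5 + 2)/2)
  = (-17/2, -10/2, -3/2)
  = (-8.5, -5, -1.5)

(-8.5, -5, -1.5)


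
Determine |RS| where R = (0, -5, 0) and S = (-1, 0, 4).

d = √[(x₂-x₁)² + (y₂-y₁)² + (z₂-z₁)²]
  = √[(-1)² + 5² + 4²]
  = √[1 + 25 + 16]
  = √42
  ≈ 6.481

6.481


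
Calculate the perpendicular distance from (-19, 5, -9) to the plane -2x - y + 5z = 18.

distance = |a·x₀ + b·y₀ + c·z₀ - d| / √(a² + b² + c²)
  = |(-2)·(-19) + (-1)·5 + 5·(-9) - 18| / √((-2)² + (-1)² + 5²)
  = |38 - 5 - 45 - 18| / √(4 + 1 + 25)
  = |-30| / √30
  = 30 / 5.477
  ≈ 5.477

5.477


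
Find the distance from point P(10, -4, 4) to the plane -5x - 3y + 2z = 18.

distance = |a·x₀ + b·y₀ + c·z₀ - d| / √(a² + b² + c²)
  = |(-5)·10 + (-3)·(-4) + 2·4 - 18| / √((-5)² + (-3)² + 2²)
  = |-50 + 12 + 8 - 18| / √(25 + 9 + 4)
  = |-48| / √38
  = 48 / 6.164
  ≈ 7.787

7.787


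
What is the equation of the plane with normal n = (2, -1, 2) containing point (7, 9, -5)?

The plane through P with normal n = (a, b, c) satisfies n·(r - P) = 0,
i.e. ax + by + cz = a·x₀ + b·y₀ + c·z₀.
d = 2·7 + (-1)·9 + 2·(-5)
  = 14 - 9 - 10
  = -5
Equation: 2x - y + 2z = -5

2x - y + 2z = -5


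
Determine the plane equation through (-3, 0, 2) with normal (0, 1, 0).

The plane through P with normal n = (a, b, c) satisfies n·(r - P) = 0,
i.e. ax + by + cz = a·x₀ + b·y₀ + c·z₀.
d = 0·(-3) + 1·0 + 0·2
  = 0 + 0 + 0
  = 0
Equation: y = 0

y = 0


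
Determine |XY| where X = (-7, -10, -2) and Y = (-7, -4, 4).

d = √[(x₂-x₁)² + (y₂-y₁)² + (z₂-z₁)²]
  = √[0² + 6² + 6²]
  = √[0 + 36 + 36]
  = √72
  ≈ 8.485

8.485


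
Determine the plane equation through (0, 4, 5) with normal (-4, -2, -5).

The plane through P with normal n = (a, b, c) satisfies n·(r - P) = 0,
i.e. ax + by + cz = a·x₀ + b·y₀ + c·z₀.
d = (-4)·0 + (-2)·4 + (-5)·5
  = 0 - 8 - 25
  = -33
Equation: -4x - 2y - 5z = -33

-4x - 2y - 5z = -33


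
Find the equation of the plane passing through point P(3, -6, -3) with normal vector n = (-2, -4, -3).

The plane through P with normal n = (a, b, c) satisfies n·(r - P) = 0,
i.e. ax + by + cz = a·x₀ + b·y₀ + c·z₀.
d = (-2)·3 + (-4)·(-6) + (-3)·(-3)
  = -6 + 24 + 9
  = 27
Equation: -2x - 4y - 3z = 27

-2x - 4y - 3z = 27


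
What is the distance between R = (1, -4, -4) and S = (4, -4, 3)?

d = √[(x₂-x₁)² + (y₂-y₁)² + (z₂-z₁)²]
  = √[3² + 0² + 7²]
  = √[9 + 0 + 49]
  = √58
  ≈ 7.616

7.616


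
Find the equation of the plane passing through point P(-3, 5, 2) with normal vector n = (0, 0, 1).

The plane through P with normal n = (a, b, c) satisfies n·(r - P) = 0,
i.e. ax + by + cz = a·x₀ + b·y₀ + c·z₀.
d = 0·(-3) + 0·5 + 1·2
  = 0 + 0 + 2
  = 2
Equation: z = 2

z = 2


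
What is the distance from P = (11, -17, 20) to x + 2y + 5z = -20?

distance = |a·x₀ + b·y₀ + c·z₀ - d| / √(a² + b² + c²)
  = |1·11 + 2·(-17) + 5·20 - (-20)| / √(1² + 2² + 5²)
  = |11 - 34 + 100 + 20| / √(1 + 4 + 25)
  = |97| / √30
  = 97 / 5.477
  ≈ 17.71

17.71


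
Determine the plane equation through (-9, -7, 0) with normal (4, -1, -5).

The plane through P with normal n = (a, b, c) satisfies n·(r - P) = 0,
i.e. ax + by + cz = a·x₀ + b·y₀ + c·z₀.
d = 4·(-9) + (-1)·(-7) + (-5)·0
  = -36 + 7 + 0
  = -29
Equation: 4x - y - 5z = -29

4x - y - 5z = -29


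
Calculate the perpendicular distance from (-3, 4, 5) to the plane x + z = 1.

distance = |a·x₀ + b·y₀ + c·z₀ - d| / √(a² + b² + c²)
  = |1·(-3) + 0·4 + 1·5 - 1| / √(1² + 0² + 1²)
  = |-3 + 0 + 5 - 1| / √(1 + 0 + 1)
  = |1| / √2
  = 1 / 1.414
  ≈ 0.7071

0.7071


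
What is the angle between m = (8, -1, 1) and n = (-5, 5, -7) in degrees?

m·n = 8·(-5) + (-1)·5 + 1·(-7) = -40 - 5 - 7 = -52
|m| = √(8² + (-1)² + 1²) = √66 ≈ 8.124
|n| = √((-5)² + 5² + (-7)²) = √99 ≈ 9.95
cos θ = (m·n)/(|m||n|) = -52/(8.124·9.95) ≈ -0.6433
θ = arccos(-0.6433) ≈ 130°

130°


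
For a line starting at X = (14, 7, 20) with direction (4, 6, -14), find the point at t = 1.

P(t) = X + t·d
  = (14 + 4·1, 7 + 6·1, 20 + (-14)·1)
  = (14 + 4, 7 + 6, 20 - 14)
  = (18, 13, 6)

(18, 13, 6)


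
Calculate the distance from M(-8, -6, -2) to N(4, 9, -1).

d = √[(x₂-x₁)² + (y₂-y₁)² + (z₂-z₁)²]
  = √[12² + 15² + 1²]
  = √[144 + 225 + 1]
  = √370
  ≈ 19.24

19.24


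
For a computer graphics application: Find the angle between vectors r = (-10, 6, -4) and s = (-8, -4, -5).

r·s = (-10)·(-8) + 6·(-4) + (-4)·(-5) = 80 - 24 + 20 = 76
|r| = √((-10)² + 6² + (-4)²) = √152 ≈ 12.33
|s| = √((-8)² + (-4)² + (-5)²) = √105 ≈ 10.25
cos θ = (r·s)/(|r||s|) = 76/(12.33·10.25) ≈ 0.6016
θ = arccos(0.6016) ≈ 53.02°

53.02°


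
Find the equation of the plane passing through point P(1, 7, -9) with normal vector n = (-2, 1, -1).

The plane through P with normal n = (a, b, c) satisfies n·(r - P) = 0,
i.e. ax + by + cz = a·x₀ + b·y₀ + c·z₀.
d = (-2)·1 + 1·7 + (-1)·(-9)
  = -2 + 7 + 9
  = 14
Equation: -2x + y - z = 14

-2x + y - z = 14


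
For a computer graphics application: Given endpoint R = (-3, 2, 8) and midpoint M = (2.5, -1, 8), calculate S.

S = 2M - R
  = (2·2.5 - (-3), 2·(-1) - 2, 2·8 - 8)
  = (5 + 3, -2 - 2, 16 - 8)
  = (8, -4, 8)

(8, -4, 8)


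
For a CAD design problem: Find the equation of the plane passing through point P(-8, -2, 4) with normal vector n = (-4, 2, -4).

The plane through P with normal n = (a, b, c) satisfies n·(r - P) = 0,
i.e. ax + by + cz = a·x₀ + b·y₀ + c·z₀.
d = (-4)·(-8) + 2·(-2) + (-4)·4
  = 32 - 4 - 16
  = 12
Equation: -4x + 2y - 4z = 12

-4x + 2y - 4z = 12


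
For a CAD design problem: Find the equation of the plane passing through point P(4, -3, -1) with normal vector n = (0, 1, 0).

The plane through P with normal n = (a, b, c) satisfies n·(r - P) = 0,
i.e. ax + by + cz = a·x₀ + b·y₀ + c·z₀.
d = 0·4 + 1·(-3) + 0·(-1)
  = 0 - 3 + 0
  = -3
Equation: y = -3

y = -3


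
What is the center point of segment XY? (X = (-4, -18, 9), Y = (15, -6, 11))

M = ((x₁+x₂)/2, (y₁+y₂)/2, (z₁+z₂)/2)
  = ((-4 + 15)/2, (-18 - 6)/2, (9 + 11)/2)
  = (11/2, -24/2, 20/2)
  = (5.5, -12, 10)

(5.5, -12, 10)


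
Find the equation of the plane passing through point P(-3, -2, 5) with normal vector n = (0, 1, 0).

The plane through P with normal n = (a, b, c) satisfies n·(r - P) = 0,
i.e. ax + by + cz = a·x₀ + b·y₀ + c·z₀.
d = 0·(-3) + 1·(-2) + 0·5
  = 0 - 2 + 0
  = -2
Equation: y = -2

y = -2


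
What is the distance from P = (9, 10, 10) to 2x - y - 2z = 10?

distance = |a·x₀ + b·y₀ + c·z₀ - d| / √(a² + b² + c²)
  = |2·9 + (-1)·10 + (-2)·10 - 10| / √(2² + (-1)² + (-2)²)
  = |18 - 10 - 20 - 10| / √(4 + 1 + 4)
  = |-22| / √9
  = 22 / 3
  ≈ 7.333

7.333


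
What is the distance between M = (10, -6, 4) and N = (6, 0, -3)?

d = √[(x₂-x₁)² + (y₂-y₁)² + (z₂-z₁)²]
  = √[(-4)² + 6² + (-7)²]
  = √[16 + 36 + 49]
  = √101
  ≈ 10.05

10.05


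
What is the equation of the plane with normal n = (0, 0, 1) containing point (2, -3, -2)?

The plane through P with normal n = (a, b, c) satisfies n·(r - P) = 0,
i.e. ax + by + cz = a·x₀ + b·y₀ + c·z₀.
d = 0·2 + 0·(-3) + 1·(-2)
  = 0 + 0 - 2
  = -2
Equation: z = -2

z = -2


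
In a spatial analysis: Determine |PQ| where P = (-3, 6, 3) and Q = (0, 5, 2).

d = √[(x₂-x₁)² + (y₂-y₁)² + (z₂-z₁)²]
  = √[3² + (-1)² + (-1)²]
  = √[9 + 1 + 1]
  = √11
  ≈ 3.317

3.317


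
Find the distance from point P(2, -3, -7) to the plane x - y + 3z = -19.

distance = |a·x₀ + b·y₀ + c·z₀ - d| / √(a² + b² + c²)
  = |1·2 + (-1)·(-3) + 3·(-7) - (-19)| / √(1² + (-1)² + 3²)
  = |2 + 3 - 21 + 19| / √(1 + 1 + 9)
  = |3| / √11
  = 3 / 3.317
  ≈ 0.9045

0.9045


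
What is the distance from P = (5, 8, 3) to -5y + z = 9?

distance = |a·x₀ + b·y₀ + c·z₀ - d| / √(a² + b² + c²)
  = |0·5 + (-5)·8 + 1·3 - 9| / √(0² + (-5)² + 1²)
  = |0 - 40 + 3 - 9| / √(0 + 25 + 1)
  = |-46| / √26
  = 46 / 5.099
  ≈ 9.021

9.021


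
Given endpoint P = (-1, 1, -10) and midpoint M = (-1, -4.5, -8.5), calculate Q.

Q = 2M - P
  = (2·(-1) - (-1), 2·(-4.5) - 1, 2·(-8.5) - (-10))
  = (-2 + 1, -9 - 1, -17 + 10)
  = (-1, -10, -7)

(-1, -10, -7)


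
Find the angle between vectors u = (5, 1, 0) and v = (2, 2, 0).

u·v = 5·2 + 1·2 + 0·0 = 10 + 2 + 0 = 12
|u| = √(5² + 1² + 0²) = √26 ≈ 5.099
|v| = √(2² + 2² + 0²) = √8 ≈ 2.828
cos θ = (u·v)/(|u||v|) = 12/(5.099·2.828) ≈ 0.8321
θ = arccos(0.8321) ≈ 33.69°

33.69°


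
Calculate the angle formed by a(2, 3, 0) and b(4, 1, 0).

a·b = 2·4 + 3·1 + 0·0 = 8 + 3 + 0 = 11
|a| = √(2² + 3² + 0²) = √13 ≈ 3.606
|b| = √(4² + 1² + 0²) = √17 ≈ 4.123
cos θ = (a·b)/(|a||b|) = 11/(3.606·4.123) ≈ 0.7399
θ = arccos(0.7399) ≈ 42.27°

42.27°


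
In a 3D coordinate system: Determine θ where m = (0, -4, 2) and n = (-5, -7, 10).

m·n = 0·(-5) + (-4)·(-7) + 2·10 = 0 + 28 + 20 = 48
|m| = √(0² + (-4)² + 2²) = √20 ≈ 4.472
|n| = √((-5)² + (-7)² + 10²) = √174 ≈ 13.19
cos θ = (m·n)/(|m||n|) = 48/(4.472·13.19) ≈ 0.8137
θ = arccos(0.8137) ≈ 35.54°

35.54°


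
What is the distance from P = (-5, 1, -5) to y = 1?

distance = |a·x₀ + b·y₀ + c·z₀ - d| / √(a² + b² + c²)
  = |0·(-5) + 1·1 + 0·(-5) - 1| / √(0² + 1² + 0²)
  = |0 + 1 + 0 - 1| / √(0 + 1 + 0)
  = |0| / √1
  = 0 / 1
  ≈ 0

0


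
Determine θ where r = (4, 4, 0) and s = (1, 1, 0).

r·s = 4·1 + 4·1 + 0·0 = 4 + 4 + 0 = 8
|r| = √(4² + 4² + 0²) = √32 ≈ 5.657
|s| = √(1² + 1² + 0²) = √2 ≈ 1.414
cos θ = (r·s)/(|r||s|) = 8/(5.657·1.414) ≈ 1
θ = arccos(1) ≈ 0°

0°


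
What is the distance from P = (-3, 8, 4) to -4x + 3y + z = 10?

distance = |a·x₀ + b·y₀ + c·z₀ - d| / √(a² + b² + c²)
  = |(-4)·(-3) + 3·8 + 1·4 - 10| / √((-4)² + 3² + 1²)
  = |12 + 24 + 4 - 10| / √(16 + 9 + 1)
  = |30| / √26
  = 30 / 5.099
  ≈ 5.883

5.883


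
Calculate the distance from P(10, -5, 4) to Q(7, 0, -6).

d = √[(x₂-x₁)² + (y₂-y₁)² + (z₂-z₁)²]
  = √[(-3)² + 5² + (-10)²]
  = √[9 + 25 + 100]
  = √134
  ≈ 11.58

11.58


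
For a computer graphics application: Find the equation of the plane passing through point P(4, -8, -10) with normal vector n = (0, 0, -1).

The plane through P with normal n = (a, b, c) satisfies n·(r - P) = 0,
i.e. ax + by + cz = a·x₀ + b·y₀ + c·z₀.
d = 0·4 + 0·(-8) + (-1)·(-10)
  = 0 + 0 + 10
  = 10
Equation: -z = 10

-z = 10


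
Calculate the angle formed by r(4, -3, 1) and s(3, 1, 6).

r·s = 4·3 + (-3)·1 + 1·6 = 12 - 3 + 6 = 15
|r| = √(4² + (-3)² + 1²) = √26 ≈ 5.099
|s| = √(3² + 1² + 6²) = √46 ≈ 6.782
cos θ = (r·s)/(|r||s|) = 15/(5.099·6.782) ≈ 0.4337
θ = arccos(0.4337) ≈ 64.3°

64.3°


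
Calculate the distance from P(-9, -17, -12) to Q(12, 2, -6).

d = √[(x₂-x₁)² + (y₂-y₁)² + (z₂-z₁)²]
  = √[21² + 19² + 6²]
  = √[441 + 361 + 36]
  = √838
  ≈ 28.95

28.95


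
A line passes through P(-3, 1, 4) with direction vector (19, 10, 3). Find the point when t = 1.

P(t) = P + t·d
  = (-3 + 19·1, 1 + 10·1, 4 + 3·1)
  = (-3 + 19, 1 + 10, 4 + 3)
  = (16, 11, 7)

(16, 11, 7)


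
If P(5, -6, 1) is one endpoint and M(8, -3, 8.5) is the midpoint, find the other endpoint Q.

Q = 2M - P
  = (2·8 - 5, 2·(-3) - (-6), 2·8.5 - 1)
  = (16 - 5, -6 + 6, 17 - 1)
  = (11, 0, 16)

(11, 0, 16)


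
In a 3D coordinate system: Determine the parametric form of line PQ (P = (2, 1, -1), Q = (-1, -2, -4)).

Direction vector d = Q - P = (-1 - 2, -2 - 1, -4 + 1) = (-3, -3, -3)
Parametric form r = P + t·d:
x = 2 - 3t, y = 1 - 3t, z = -1 - 3t

x = 2 - 3t, y = 1 - 3t, z = -1 - 3t


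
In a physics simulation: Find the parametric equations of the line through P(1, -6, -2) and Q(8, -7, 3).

Direction vector d = Q - P = (8 - 1, -7 + 6, 3 + 2) = (7, -1, 5)
Parametric form r = P + t·d:
x = 1 + 7t, y = -6 - t, z = -2 + 5t

x = 1 + 7t, y = -6 - t, z = -2 + 5t


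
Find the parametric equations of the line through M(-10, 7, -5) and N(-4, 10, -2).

Direction vector d = N - M = (-4 + 10, 10 - 7, -2 + 5) = (6, 3, 3)
Parametric form r = M + t·d:
x = -10 + 6t, y = 7 + 3t, z = -5 + 3t

x = -10 + 6t, y = 7 + 3t, z = -5 + 3t


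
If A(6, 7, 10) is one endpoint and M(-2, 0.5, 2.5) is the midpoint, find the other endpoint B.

B = 2M - A
  = (2·(-2) - 6, 2·0.5 - 7, 2·2.5 - 10)
  = (-4 - 6, 1 - 7, 5 - 10)
  = (-10, -6, -5)

(-10, -6, -5)


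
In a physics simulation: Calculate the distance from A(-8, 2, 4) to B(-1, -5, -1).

d = √[(x₂-x₁)² + (y₂-y₁)² + (z₂-z₁)²]
  = √[7² + (-7)² + (-5)²]
  = √[49 + 49 + 25]
  = √123
  ≈ 11.09

11.09


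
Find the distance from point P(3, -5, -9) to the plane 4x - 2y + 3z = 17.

distance = |a·x₀ + b·y₀ + c·z₀ - d| / √(a² + b² + c²)
  = |4·3 + (-2)·(-5) + 3·(-9) - 17| / √(4² + (-2)² + 3²)
  = |12 + 10 - 27 - 17| / √(16 + 4 + 9)
  = |-22| / √29
  = 22 / 5.385
  ≈ 4.085

4.085


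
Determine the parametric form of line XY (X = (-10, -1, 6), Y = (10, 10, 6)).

Direction vector d = Y - X = (10 + 10, 10 + 1, 6 - 6) = (20, 11, 0)
Parametric form r = X + t·d:
x = -10 + 20t, y = -1 + 11t, z = 6

x = -10 + 20t, y = -1 + 11t, z = 6


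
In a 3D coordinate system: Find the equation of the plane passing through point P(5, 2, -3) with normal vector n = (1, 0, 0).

The plane through P with normal n = (a, b, c) satisfies n·(r - P) = 0,
i.e. ax + by + cz = a·x₀ + b·y₀ + c·z₀.
d = 1·5 + 0·2 + 0·(-3)
  = 5 + 0 + 0
  = 5
Equation: x = 5

x = 5


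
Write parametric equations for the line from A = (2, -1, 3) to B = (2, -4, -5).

Direction vector d = B - A = (2 - 2, -4 + 1, -5 - 3) = (0, -3, -8)
Parametric form r = A + t·d:
x = 2, y = -1 - 3t, z = 3 - 8t

x = 2, y = -1 - 3t, z = 3 - 8t


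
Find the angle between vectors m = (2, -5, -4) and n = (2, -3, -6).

m·n = 2·2 + (-5)·(-3) + (-4)·(-6) = 4 + 15 + 24 = 43
|m| = √(2² + (-5)² + (-4)²) = √45 ≈ 6.708
|n| = √(2² + (-3)² + (-6)²) = √49 ≈ 7
cos θ = (m·n)/(|m||n|) = 43/(6.708·7) ≈ 0.9157
θ = arccos(0.9157) ≈ 23.69°

23.69°


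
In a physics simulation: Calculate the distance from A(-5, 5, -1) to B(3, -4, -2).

d = √[(x₂-x₁)² + (y₂-y₁)² + (z₂-z₁)²]
  = √[8² + (-9)² + (-1)²]
  = √[64 + 81 + 1]
  = √146
  ≈ 12.08

12.08


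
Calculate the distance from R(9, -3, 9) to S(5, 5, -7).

d = √[(x₂-x₁)² + (y₂-y₁)² + (z₂-z₁)²]
  = √[(-4)² + 8² + (-16)²]
  = √[16 + 64 + 256]
  = √336
  ≈ 18.33

18.33


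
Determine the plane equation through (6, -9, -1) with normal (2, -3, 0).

The plane through P with normal n = (a, b, c) satisfies n·(r - P) = 0,
i.e. ax + by + cz = a·x₀ + b·y₀ + c·z₀.
d = 2·6 + (-3)·(-9) + 0·(-1)
  = 12 + 27 + 0
  = 39
Equation: 2x - 3y = 39

2x - 3y = 39


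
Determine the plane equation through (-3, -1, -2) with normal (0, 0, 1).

The plane through P with normal n = (a, b, c) satisfies n·(r - P) = 0,
i.e. ax + by + cz = a·x₀ + b·y₀ + c·z₀.
d = 0·(-3) + 0·(-1) + 1·(-2)
  = 0 + 0 - 2
  = -2
Equation: z = -2

z = -2


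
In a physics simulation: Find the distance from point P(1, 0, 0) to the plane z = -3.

distance = |a·x₀ + b·y₀ + c·z₀ - d| / √(a² + b² + c²)
  = |0·1 + 0·0 + 1·0 - (-3)| / √(0² + 0² + 1²)
  = |0 + 0 + 0 + 3| / √(0 + 0 + 1)
  = |3| / √1
  = 3 / 1
  ≈ 3

3


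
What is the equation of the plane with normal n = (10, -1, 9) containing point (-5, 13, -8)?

The plane through P with normal n = (a, b, c) satisfies n·(r - P) = 0,
i.e. ax + by + cz = a·x₀ + b·y₀ + c·z₀.
d = 10·(-5) + (-1)·13 + 9·(-8)
  = -50 - 13 - 72
  = -135
Equation: 10x - y + 9z = -135

10x - y + 9z = -135


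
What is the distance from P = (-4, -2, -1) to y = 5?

distance = |a·x₀ + b·y₀ + c·z₀ - d| / √(a² + b² + c²)
  = |0·(-4) + 1·(-2) + 0·(-1) - 5| / √(0² + 1² + 0²)
  = |0 - 2 + 0 - 5| / √(0 + 1 + 0)
  = |-7| / √1
  = 7 / 1
  ≈ 7

7


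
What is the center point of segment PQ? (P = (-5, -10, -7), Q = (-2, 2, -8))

M = ((x₁+x₂)/2, (y₁+y₂)/2, (z₁+z₂)/2)
  = ((-5 - 2)/2, (-10 + 2)/2, (-7 - 8)/2)
  = (-7/2, -8/2, -15/2)
  = (-3.5, -4, -7.5)

(-3.5, -4, -7.5)


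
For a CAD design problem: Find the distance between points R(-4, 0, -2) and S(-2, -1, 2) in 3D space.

d = √[(x₂-x₁)² + (y₂-y₁)² + (z₂-z₁)²]
  = √[2² + (-1)² + 4²]
  = √[4 + 1 + 16]
  = √21
  ≈ 4.583

4.583


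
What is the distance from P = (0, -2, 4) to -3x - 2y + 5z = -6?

distance = |a·x₀ + b·y₀ + c·z₀ - d| / √(a² + b² + c²)
  = |(-3)·0 + (-2)·(-2) + 5·4 - (-6)| / √((-3)² + (-2)² + 5²)
  = |0 + 4 + 20 + 6| / √(9 + 4 + 25)
  = |30| / √38
  = 30 / 6.164
  ≈ 4.867

4.867


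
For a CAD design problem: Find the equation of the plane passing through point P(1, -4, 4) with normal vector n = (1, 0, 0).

The plane through P with normal n = (a, b, c) satisfies n·(r - P) = 0,
i.e. ax + by + cz = a·x₀ + b·y₀ + c·z₀.
d = 1·1 + 0·(-4) + 0·4
  = 1 + 0 + 0
  = 1
Equation: x = 1

x = 1


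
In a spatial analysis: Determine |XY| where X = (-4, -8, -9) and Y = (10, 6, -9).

d = √[(x₂-x₁)² + (y₂-y₁)² + (z₂-z₁)²]
  = √[14² + 14² + 0²]
  = √[196 + 196 + 0]
  = √392
  ≈ 19.8

19.8


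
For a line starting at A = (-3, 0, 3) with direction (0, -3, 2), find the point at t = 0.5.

P(t) = A + t·d
  = (-3 + 0·0.5, 0 + (-3)·0.5, 3 + 2·0.5)
  = (-3 + 0, 0 - 1.5, 3 + 1)
  = (-3, -1.5, 4)

(-3, -1.5, 4)


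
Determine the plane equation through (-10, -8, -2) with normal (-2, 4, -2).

The plane through P with normal n = (a, b, c) satisfies n·(r - P) = 0,
i.e. ax + by + cz = a·x₀ + b·y₀ + c·z₀.
d = (-2)·(-10) + 4·(-8) + (-2)·(-2)
  = 20 - 32 + 4
  = -8
Equation: -2x + 4y - 2z = -8

-2x + 4y - 2z = -8


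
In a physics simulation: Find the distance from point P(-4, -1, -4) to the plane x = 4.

distance = |a·x₀ + b·y₀ + c·z₀ - d| / √(a² + b² + c²)
  = |1·(-4) + 0·(-1) + 0·(-4) - 4| / √(1² + 0² + 0²)
  = |-4 + 0 + 0 - 4| / √(1 + 0 + 0)
  = |-8| / √1
  = 8 / 1
  ≈ 8

8


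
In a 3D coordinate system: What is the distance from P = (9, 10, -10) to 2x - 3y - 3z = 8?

distance = |a·x₀ + b·y₀ + c·z₀ - d| / √(a² + b² + c²)
  = |2·9 + (-3)·10 + (-3)·(-10) - 8| / √(2² + (-3)² + (-3)²)
  = |18 - 30 + 30 - 8| / √(4 + 9 + 9)
  = |10| / √22
  = 10 / 4.69
  ≈ 2.132

2.132


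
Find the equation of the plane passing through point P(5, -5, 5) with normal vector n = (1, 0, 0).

The plane through P with normal n = (a, b, c) satisfies n·(r - P) = 0,
i.e. ax + by + cz = a·x₀ + b·y₀ + c·z₀.
d = 1·5 + 0·(-5) + 0·5
  = 5 + 0 + 0
  = 5
Equation: x = 5

x = 5


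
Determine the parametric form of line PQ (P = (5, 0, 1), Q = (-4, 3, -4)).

Direction vector d = Q - P = (-4 - 5, 3 + 0, -4 - 1) = (-9, 3, -5)
Parametric form r = P + t·d:
x = 5 - 9t, y = 0 + 3t, z = 1 - 5t

x = 5 - 9t, y = 0 + 3t, z = 1 - 5t


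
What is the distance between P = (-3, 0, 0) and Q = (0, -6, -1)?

d = √[(x₂-x₁)² + (y₂-y₁)² + (z₂-z₁)²]
  = √[3² + (-6)² + (-1)²]
  = √[9 + 36 + 1]
  = √46
  ≈ 6.782

6.782
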